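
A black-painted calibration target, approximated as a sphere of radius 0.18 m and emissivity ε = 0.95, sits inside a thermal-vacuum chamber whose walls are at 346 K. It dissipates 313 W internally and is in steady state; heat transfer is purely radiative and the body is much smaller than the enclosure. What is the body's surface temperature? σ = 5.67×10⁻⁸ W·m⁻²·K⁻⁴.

For a small grey body in a large enclosure, net radiated power = εσA(T⁴ − T_w⁴).
Steady state: P = εσA(T⁴ − T_w⁴) with A = 4πr² = 0.4072 m².
T⁴ = P/(εσA) + T_w⁴ = 313/(0.95·5.67×10⁻⁸·0.4072) + (346)⁴
    = 1.427×10¹⁰ + 1.433×10¹⁰ = 2.860×10¹⁰ K⁴.

T ≈ 411 K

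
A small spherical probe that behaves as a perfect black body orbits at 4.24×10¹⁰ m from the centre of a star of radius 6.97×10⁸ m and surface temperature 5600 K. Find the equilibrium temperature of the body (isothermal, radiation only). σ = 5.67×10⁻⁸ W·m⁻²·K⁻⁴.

T ≈ 508 K

The star's surface emits σT_*⁴; at distance d the flux is S = σT_*⁴(R_*/d)².
S = 5.67×10⁻⁸·(5600)⁴·(6.97×10⁸/4.24×10¹⁰)² = 15070 W/m².
For an isothermal sphere T⁴ = (1−a)S/(4σ) = 6.644×10¹⁰ K⁴.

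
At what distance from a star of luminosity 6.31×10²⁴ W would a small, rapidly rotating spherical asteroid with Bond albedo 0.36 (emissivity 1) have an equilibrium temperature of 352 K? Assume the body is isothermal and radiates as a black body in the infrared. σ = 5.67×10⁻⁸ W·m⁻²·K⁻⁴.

For an isothermal black-emitting sphere, (1−a)S·πr² = σ·4πr²·T⁴ ⇒ S = 4σT⁴/(1−a).
S = 4·5.67×10⁻⁸·(352)⁴/0.640 = 5440 W/m².
Flux falls as S = L/(4πd²), so d = √(L/(4πS)) = √(6.31×10²⁴/(4π·5440)).

d ≈ 9.61×10⁹ m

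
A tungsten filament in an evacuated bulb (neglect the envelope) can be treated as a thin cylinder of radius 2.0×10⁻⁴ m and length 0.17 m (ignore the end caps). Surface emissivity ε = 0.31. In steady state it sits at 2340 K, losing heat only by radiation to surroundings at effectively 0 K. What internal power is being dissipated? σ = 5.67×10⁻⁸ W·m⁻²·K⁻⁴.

Steady state: P = εσA T⁴.
A = 2πrL = 2.136×10⁻⁴ m²; T⁴ = (2340)⁴ = 2.998×10¹³ K⁴.
P = 0.31 × 5.67×10⁻⁸ × 2.136×10⁻⁴ × 2.998×10¹³.

P ≈ 113 W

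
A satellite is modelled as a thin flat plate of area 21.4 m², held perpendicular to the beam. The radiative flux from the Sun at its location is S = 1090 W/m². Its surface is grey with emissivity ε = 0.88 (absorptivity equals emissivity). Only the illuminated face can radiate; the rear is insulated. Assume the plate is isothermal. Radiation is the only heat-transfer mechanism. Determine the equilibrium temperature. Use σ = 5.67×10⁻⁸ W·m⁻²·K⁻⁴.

At equilibrium, absorbed power = emitted power.
Absorbing cross-section = A = 21.40 m²; emitting surface = A = 21.40 m² (ratio 1).
εS·A_cross = εσ·A_surf·T⁴  ⇒  T⁴ = S/(1σ)   (ε cancels).
T⁴ = 1090/(1·5.67×10⁻⁸) = 1.922×10¹⁰ K⁴.
T = (1.922×10¹⁰)^(1/4).

T ≈ 372 K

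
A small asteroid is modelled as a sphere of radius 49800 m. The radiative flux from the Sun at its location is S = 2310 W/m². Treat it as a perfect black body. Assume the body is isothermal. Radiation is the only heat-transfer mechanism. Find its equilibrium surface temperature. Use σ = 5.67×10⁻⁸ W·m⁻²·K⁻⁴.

At equilibrium, absorbed power = emitted power.
Absorbing cross-section = πr² = 7.791×10⁹ m²; emitting surface = 4πr² = 3.117×10¹⁰ m² (ratio 4).
S·A_cross = εσ·A_surf·T⁴  ⇒  T⁴ = S/(4σ).
T⁴ = 1.00·2310/(4·5.67×10⁻⁸) = 1.019×10¹⁰ K⁴.
T = (1.019×10¹⁰)^(1/4).

T ≈ 318 K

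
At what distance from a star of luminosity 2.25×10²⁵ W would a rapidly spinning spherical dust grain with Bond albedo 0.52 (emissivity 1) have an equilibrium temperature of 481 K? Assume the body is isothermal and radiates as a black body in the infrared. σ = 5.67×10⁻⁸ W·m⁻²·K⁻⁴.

For an isothermal black-emitting sphere, (1−a)S·πr² = σ·4πr²·T⁴ ⇒ S = 4σT⁴/(1−a).
S = 4·5.67×10⁻⁸·(481)⁴/0.480 = 25290 W/m².
Flux falls as S = L/(4πd²), so d = √(L/(4πS)) = √(2.25×10²⁵/(4π·25290)).

d ≈ 8.41×10⁹ m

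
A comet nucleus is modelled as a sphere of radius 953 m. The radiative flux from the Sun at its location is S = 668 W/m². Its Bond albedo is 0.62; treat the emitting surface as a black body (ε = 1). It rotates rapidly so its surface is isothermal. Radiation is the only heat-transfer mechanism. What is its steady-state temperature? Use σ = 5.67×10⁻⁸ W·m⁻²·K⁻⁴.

At equilibrium, absorbed power = emitted power.
Absorbing cross-section = πr² = 2.853×10⁶ m²; emitting surface = 4πr² = 1.141×10⁷ m² (ratio 4).
(1−a)S·A_cross = εσ·A_surf·T⁴  ⇒  T⁴ = (1−a)S/(4σ).
T⁴ = 0.380·668/(4·5.67×10⁻⁸) = 1.119×10⁹ K⁴.
T = (1.119×10⁹)^(1/4).

T ≈ 183 K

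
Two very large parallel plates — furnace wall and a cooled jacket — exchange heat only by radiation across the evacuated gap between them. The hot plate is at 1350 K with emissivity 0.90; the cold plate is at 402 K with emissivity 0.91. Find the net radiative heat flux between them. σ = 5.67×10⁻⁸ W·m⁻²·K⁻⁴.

q ≈ 1.54×10⁵ W/m²

For two infinite grey parallel plates, q = σ(T₁⁴ − T₂⁴)/(1/ε₁ + 1/ε₂ − 1).
T₁⁴ − T₂⁴ = 3.322×10¹² − 2.612×10¹⁰ = 3.295×10¹² K⁴.
1/ε₁ + 1/ε₂ − 1 = 1.111 + 1.099 − 1 = 1.210.
q = 5.67×10⁻⁸ × 3.295×10¹² / 1.210.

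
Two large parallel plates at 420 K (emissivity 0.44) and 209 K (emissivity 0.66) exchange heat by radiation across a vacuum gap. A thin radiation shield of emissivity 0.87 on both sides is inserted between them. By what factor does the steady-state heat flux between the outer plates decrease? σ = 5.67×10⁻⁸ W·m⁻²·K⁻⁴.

Without shield: q₀ = σΔ(T⁴)/(1/ε₁+1/ε₂−1) with denominator 2.788.
With shield the two gaps are in series; the resistances add: (1/ε₁+1/ε_s−1)+(1/ε_s+1/ε₂−1) = 2.422+1.665 = 4.087.
Heat-flux ratio q₀/q = 4.087/2.788.

factor ≈ 1.47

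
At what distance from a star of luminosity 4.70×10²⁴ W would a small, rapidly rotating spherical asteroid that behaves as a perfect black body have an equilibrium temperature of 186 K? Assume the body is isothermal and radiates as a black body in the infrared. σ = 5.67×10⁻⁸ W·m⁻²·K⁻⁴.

For an isothermal black-emitting sphere, (1−a)S·πr² = σ·4πr²·T⁴ ⇒ S = 4σT⁴/(1−a).
S = 4·5.67×10⁻⁸·(186)⁴/1.00 = 271.5 W/m².
Flux falls as S = L/(4πd²), so d = √(L/(4πS)) = √(4.70×10²⁴/(4π·271.5)).

d ≈ 3.71×10¹⁰ m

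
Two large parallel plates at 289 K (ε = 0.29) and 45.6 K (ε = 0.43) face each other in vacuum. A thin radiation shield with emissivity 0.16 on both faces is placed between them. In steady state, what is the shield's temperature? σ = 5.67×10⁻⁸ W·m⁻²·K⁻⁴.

In steady state the net flux on the hot side equals that on the cold side.
σ(T₁⁴−T_s⁴)/D₁ = σ(T_s⁴−T₂⁴)/D₂, with D₁ = 1/ε₁+1/ε_s−1 = 8.698, D₂ = 1/ε_s+1/ε₂−1 = 7.576.
Solve for T_s⁴: T_s⁴ = (D₂·T₁⁴ + D₁·T₂⁴)/(D₁+D₂) = 3.250×10⁹ K⁴.

T_s ≈ 239 K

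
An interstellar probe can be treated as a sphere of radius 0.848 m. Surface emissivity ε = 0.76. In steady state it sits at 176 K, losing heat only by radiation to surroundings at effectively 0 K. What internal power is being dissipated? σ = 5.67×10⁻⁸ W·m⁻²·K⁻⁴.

P ≈ 374 W

Steady state: P = εσA T⁴.
A = 4πr² = 9.037 m²; T⁴ = (176)⁴ = 9.595×10⁸ K⁴.
P = 0.76 × 5.67×10⁻⁸ × 9.037 × 9.595×10⁸.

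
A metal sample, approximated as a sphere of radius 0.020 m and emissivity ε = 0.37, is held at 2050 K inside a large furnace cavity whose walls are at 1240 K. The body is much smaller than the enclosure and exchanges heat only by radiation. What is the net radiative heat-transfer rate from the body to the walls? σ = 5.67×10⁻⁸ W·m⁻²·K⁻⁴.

For a small grey body in a large enclosure: P_net = εσA(T_body⁴ − T_wall⁴).
A = 4πr² = 0.005027 m²; T_body⁴ − T_wall⁴ = 1.766×10¹³ − 2.364×10¹² = 1.530×10¹³ K⁴.
|P_net| = 0.37·5.67×10⁻⁸·0.005027·1.530×10¹³.

P_net ≈ 1610 W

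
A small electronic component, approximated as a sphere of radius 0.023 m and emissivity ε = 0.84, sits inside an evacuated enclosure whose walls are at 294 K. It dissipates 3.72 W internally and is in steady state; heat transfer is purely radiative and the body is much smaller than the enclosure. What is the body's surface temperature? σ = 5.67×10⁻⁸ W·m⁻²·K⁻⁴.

For a small grey body in a large enclosure, net radiated power = εσA(T⁴ − T_w⁴).
Steady state: P = εσA(T⁴ − T_w⁴) with A = 4πr² = 0.006648 m².
T⁴ = P/(εσA) + T_w⁴ = 3.72/(0.84·5.67×10⁻⁸·0.006648) + (294)⁴
    = 1.175×10¹⁰ + 7.471×10⁹ = 1.922×10¹⁰ K⁴.

T ≈ 372 K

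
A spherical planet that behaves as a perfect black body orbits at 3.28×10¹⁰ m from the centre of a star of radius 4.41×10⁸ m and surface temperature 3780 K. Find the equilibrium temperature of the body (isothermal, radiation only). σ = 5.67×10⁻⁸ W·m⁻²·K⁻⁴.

T ≈ 310 K

The star's surface emits σT_*⁴; at distance d the flux is S = σT_*⁴(R_*/d)².
S = 5.67×10⁻⁸·(3780)⁴·(4.41×10⁸/3.28×10¹⁰)² = 2093 W/m².
For an isothermal sphere T⁴ = (1−a)S/(4σ) = 9.226×10⁹ K⁴.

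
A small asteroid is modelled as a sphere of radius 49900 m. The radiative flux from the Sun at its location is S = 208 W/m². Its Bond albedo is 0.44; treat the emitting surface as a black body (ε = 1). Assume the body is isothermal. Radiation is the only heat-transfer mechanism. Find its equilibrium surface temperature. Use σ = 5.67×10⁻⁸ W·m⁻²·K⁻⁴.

At equilibrium, absorbed power = emitted power.
Absorbing cross-section = πr² = 7.823×10⁹ m²; emitting surface = 4πr² = 3.129×10¹⁰ m² (ratio 4).
(1−a)S·A_cross = εσ·A_surf·T⁴  ⇒  T⁴ = (1−a)S/(4σ).
T⁴ = 0.560·208/(4·5.67×10⁻⁸) = 5.136×10⁸ K⁴.
T = (5.136×10⁸)^(1/4).

T ≈ 151 K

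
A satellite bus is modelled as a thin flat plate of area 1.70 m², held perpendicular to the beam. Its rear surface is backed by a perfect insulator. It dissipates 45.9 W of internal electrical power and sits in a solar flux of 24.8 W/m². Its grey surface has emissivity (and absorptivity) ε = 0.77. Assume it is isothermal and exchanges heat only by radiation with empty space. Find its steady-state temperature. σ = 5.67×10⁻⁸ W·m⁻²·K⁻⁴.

T ≈ 180 K

At steady state, absorbed solar power + internal power = radiated power.
Absorbed: α·S·A_cross = 0.77·24.8·1.700 = 32.46 W (cross-section A).
Total input = 32.46 + 45.9 = 78.36 W.
Radiated: εσ·A_surf·T⁴ with A_surf = A = 1.700 m².
T⁴ = 78.36/(0.77·5.67×10⁻⁸·1.700) = 1.056×10⁹ K⁴.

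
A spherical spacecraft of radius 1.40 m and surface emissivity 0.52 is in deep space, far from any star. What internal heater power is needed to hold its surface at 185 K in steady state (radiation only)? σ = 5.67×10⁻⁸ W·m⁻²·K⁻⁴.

P = εσ·4πr²·T⁴.
4πr² = 24.63 m²; T⁴ = 1.171×10⁹ K⁴.
P = 0.52·5.67×10⁻⁸·24.63·1.171×10⁹.

P ≈ 851 W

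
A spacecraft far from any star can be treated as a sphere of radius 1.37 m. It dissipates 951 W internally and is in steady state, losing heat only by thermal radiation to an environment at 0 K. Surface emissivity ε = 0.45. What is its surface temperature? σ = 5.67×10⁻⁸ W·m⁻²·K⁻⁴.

Steady state: internal power = radiated power, P = εσA T⁴.
Radiating area A = 4πr² = 23.59 m².
T⁴ = P/(εσA) = 951/(0.45·5.67×10⁻⁸·23.59) = 1.580×10⁹ K⁴.
T = (1.580×10⁹)^(1/4).

T ≈ 199 K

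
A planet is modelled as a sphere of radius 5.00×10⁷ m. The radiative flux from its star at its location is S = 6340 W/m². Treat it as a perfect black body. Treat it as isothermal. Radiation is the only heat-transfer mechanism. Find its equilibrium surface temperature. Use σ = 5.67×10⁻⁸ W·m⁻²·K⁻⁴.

At equilibrium, absorbed power = emitted power.
Absorbing cross-section = πr² = 7.854×10¹⁵ m²; emitting surface = 4πr² = 3.142×10¹⁶ m² (ratio 4).
S·A_cross = εσ·A_surf·T⁴  ⇒  T⁴ = S/(4σ).
T⁴ = 1.00·6340/(4·5.67×10⁻⁸) = 2.795×10¹⁰ K⁴.
T = (2.795×10¹⁰)^(1/4).

T ≈ 409 K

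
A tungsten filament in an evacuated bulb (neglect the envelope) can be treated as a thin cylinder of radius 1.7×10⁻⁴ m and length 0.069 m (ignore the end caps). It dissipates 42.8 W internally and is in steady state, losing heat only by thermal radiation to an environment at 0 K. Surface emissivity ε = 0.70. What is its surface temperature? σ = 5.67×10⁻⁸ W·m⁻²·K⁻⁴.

Steady state: internal power = radiated power, P = εσA T⁴.
Radiating area A = 2πrL = 7.370×10⁻⁵ m².
T⁴ = P/(εσA) = 42.8/(0.70·5.67×10⁻⁸·7.370×10⁻⁵) = 1.463×10¹³ K⁴.
T = (1.463×10¹³)^(1/4).

T ≈ 1960 K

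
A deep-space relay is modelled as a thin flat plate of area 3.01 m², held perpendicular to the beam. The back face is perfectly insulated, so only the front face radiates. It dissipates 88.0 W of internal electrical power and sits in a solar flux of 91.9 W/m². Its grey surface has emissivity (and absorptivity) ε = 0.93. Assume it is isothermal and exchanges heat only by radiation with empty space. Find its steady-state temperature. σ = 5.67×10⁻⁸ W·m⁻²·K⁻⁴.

T ≈ 216 K

At steady state, absorbed solar power + internal power = radiated power.
Absorbed: α·S·A_cross = 0.93·91.9·3.010 = 257.3 W (cross-section A).
Total input = 257.3 + 88.0 = 345.3 W.
Radiated: εσ·A_surf·T⁴ with A_surf = A = 3.010 m².
T⁴ = 345.3/(0.93·5.67×10⁻⁸·3.010) = 2.175×10⁹ K⁴.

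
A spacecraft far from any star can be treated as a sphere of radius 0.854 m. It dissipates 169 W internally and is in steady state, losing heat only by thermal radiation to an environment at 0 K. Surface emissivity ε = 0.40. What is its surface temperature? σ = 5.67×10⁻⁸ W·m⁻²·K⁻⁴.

T ≈ 169 K

Steady state: internal power = radiated power, P = εσA T⁴.
Radiating area A = 4πr² = 9.165 m².
T⁴ = P/(εσA) = 169/(0.40·5.67×10⁻⁸·9.165) = 8.131×10⁸ K⁴.
T = (8.131×10⁸)^(1/4).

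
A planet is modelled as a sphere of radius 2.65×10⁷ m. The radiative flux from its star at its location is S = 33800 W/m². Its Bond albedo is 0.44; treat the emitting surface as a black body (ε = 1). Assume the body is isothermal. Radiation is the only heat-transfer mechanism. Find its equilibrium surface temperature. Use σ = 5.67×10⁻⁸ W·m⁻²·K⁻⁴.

T ≈ 537 K

At equilibrium, absorbed power = emitted power.
Absorbing cross-section = πr² = 2.206×10¹⁵ m²; emitting surface = 4πr² = 8.825×10¹⁵ m² (ratio 4).
(1−a)S·A_cross = εσ·A_surf·T⁴  ⇒  T⁴ = (1−a)S/(4σ).
T⁴ = 0.560·33800/(4·5.67×10⁻⁸) = 8.346×10¹⁰ K⁴.
T = (8.346×10¹⁰)^(1/4).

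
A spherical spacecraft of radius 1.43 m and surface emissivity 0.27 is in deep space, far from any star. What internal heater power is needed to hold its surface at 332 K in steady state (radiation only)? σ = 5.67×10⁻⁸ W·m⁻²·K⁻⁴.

P = εσ·4πr²·T⁴.
4πr² = 25.70 m²; T⁴ = 1.215×10¹⁰ K⁴.
P = 0.27·5.67×10⁻⁸·25.70·1.215×10¹⁰.

P ≈ 4780 W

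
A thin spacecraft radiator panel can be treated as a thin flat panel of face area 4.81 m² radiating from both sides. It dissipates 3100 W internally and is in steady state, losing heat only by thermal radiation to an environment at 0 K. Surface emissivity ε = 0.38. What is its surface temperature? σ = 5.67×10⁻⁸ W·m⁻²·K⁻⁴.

Steady state: internal power = radiated power, P = εσA T⁴.
Radiating area A = 2·4.81 = 9.620 m².
T⁴ = P/(εσA) = 3100/(0.38·5.67×10⁻⁸·9.620) = 1.496×10¹⁰ K⁴.
T = (1.496×10¹⁰)^(1/4).

T ≈ 350 K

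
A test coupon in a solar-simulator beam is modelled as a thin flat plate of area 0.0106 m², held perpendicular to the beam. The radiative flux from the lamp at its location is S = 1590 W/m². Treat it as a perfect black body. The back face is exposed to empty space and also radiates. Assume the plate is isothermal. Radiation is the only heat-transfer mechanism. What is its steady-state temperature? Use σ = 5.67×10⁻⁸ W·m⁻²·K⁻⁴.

At equilibrium, absorbed power = emitted power.
Absorbing cross-section = A = 0.01060 m²; emitting surface = 2A = 0.02120 m² (ratio 2).
S·A_cross = εσ·A_surf·T⁴  ⇒  T⁴ = S/(2σ).
T⁴ = 1.00·1590/(2·5.67×10⁻⁸) = 1.402×10¹⁰ K⁴.
T = (1.402×10¹⁰)^(1/4).

T ≈ 344 K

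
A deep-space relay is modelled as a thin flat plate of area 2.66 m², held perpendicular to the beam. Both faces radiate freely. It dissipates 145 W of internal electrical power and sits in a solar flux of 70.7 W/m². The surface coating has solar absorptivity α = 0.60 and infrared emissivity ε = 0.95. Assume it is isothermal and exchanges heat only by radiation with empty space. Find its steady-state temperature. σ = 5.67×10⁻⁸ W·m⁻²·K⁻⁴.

T ≈ 173 K

At steady state, absorbed solar power + internal power = radiated power.
Absorbed: α·S·A_cross = 0.60·70.7·2.660 = 112.8 W (cross-section A).
Total input = 112.8 + 145 = 257.8 W.
Radiated: εσ·A_surf·T⁴ with A_surf = 2A = 5.320 m².
T⁴ = 257.8/(0.95·5.67×10⁻⁸·5.320) = 8.998×10⁸ K⁴.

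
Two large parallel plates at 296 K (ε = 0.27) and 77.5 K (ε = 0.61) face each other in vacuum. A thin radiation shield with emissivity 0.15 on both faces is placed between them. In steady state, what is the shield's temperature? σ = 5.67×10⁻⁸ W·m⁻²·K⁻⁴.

In steady state the net flux on the hot side equals that on the cold side.
σ(T₁⁴−T_s⁴)/D₁ = σ(T_s⁴−T₂⁴)/D₂, with D₁ = 1/ε₁+1/ε_s−1 = 9.370, D₂ = 1/ε_s+1/ε₂−1 = 7.306.
Solve for T_s⁴: T_s⁴ = (D₂·T₁⁴ + D₁·T₂⁴)/(D₁+D₂) = 3.383×10⁹ K⁴.

T_s ≈ 241 K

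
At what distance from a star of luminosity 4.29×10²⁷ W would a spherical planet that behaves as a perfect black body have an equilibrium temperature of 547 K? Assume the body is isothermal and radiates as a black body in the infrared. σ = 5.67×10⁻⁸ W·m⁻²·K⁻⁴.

For an isothermal black-emitting sphere, (1−a)S·πr² = σ·4πr²·T⁴ ⇒ S = 4σT⁴/(1−a).
S = 4·5.67×10⁻⁸·(547)⁴/1.00 = 20300 W/m².
Flux falls as S = L/(4πd²), so d = √(L/(4πS)) = √(4.29×10²⁷/(4π·20300)).

d ≈ 1.30×10¹¹ m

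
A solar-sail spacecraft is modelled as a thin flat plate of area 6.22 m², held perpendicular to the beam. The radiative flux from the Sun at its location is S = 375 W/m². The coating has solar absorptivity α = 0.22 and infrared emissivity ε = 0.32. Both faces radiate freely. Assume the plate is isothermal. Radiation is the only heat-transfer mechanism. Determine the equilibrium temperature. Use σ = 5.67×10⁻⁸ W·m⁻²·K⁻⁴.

At equilibrium, absorbed power = emitted power.
Absorbing cross-section = A = 6.220 m²; emitting surface = 2A = 12.44 m² (ratio 2).
αS·A_cross = εσ·A_surf·T⁴  ⇒  T⁴ = αS/(ε·2σ).
T⁴ = 0.220·375/(0.32·2·5.67×10⁻⁸) = 2.273×10⁹ K⁴.
T = (2.273×10⁹)^(1/4).

T ≈ 218 K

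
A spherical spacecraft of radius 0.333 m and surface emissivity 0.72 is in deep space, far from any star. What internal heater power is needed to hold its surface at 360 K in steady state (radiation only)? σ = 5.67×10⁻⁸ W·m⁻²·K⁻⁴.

P ≈ 955 W

P = εσ·4πr²·T⁴.
4πr² = 1.393 m²; T⁴ = 1.680×10¹⁰ K⁴.
P = 0.72·5.67×10⁻⁸·1.393·1.680×10¹⁰.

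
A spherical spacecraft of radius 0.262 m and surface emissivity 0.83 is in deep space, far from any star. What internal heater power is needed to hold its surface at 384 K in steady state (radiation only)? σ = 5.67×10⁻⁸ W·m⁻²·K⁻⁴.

P = εσ·4πr²·T⁴.
4πr² = 0.8626 m²; T⁴ = 2.174×10¹⁰ K⁴.
P = 0.83·5.67×10⁻⁸·0.8626·2.174×10¹⁰.

P ≈ 883 W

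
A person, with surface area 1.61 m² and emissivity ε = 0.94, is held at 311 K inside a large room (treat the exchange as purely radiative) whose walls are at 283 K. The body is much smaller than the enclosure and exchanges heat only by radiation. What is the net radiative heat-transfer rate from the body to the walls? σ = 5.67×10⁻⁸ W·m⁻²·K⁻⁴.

P_net ≈ 252 W

For a small grey body in a large enclosure: P_net = εσA(T_body⁴ − T_wall⁴).
A = 1.61 m²; T_body⁴ − T_wall⁴ = 9.355×10⁹ − 6.414×10⁹ = 2.941×10⁹ K⁴.
|P_net| = 0.94·5.67×10⁻⁸·1.610·2.941×10⁹.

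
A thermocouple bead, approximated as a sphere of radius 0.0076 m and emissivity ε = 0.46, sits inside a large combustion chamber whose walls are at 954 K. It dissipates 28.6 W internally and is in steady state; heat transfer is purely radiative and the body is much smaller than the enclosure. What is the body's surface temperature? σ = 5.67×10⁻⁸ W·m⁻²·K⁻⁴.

T ≈ 1240 K

For a small grey body in a large enclosure, net radiated power = εσA(T⁴ − T_w⁴).
Steady state: P = εσA(T⁴ − T_w⁴) with A = 4πr² = 7.258×10⁻⁴ m².
T⁴ = P/(εσA) + T_w⁴ = 28.6/(0.46·5.67×10⁻⁸·7.258×10⁻⁴) + (954)⁴
    = 1.511×10¹² + 8.283×10¹¹ = 2.339×10¹² K⁴.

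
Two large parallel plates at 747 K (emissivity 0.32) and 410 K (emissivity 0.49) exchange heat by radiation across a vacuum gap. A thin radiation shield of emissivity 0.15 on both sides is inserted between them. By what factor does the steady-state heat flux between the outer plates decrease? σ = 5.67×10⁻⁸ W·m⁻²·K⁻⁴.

Without shield: q₀ = σΔ(T⁴)/(1/ε₁+1/ε₂−1) with denominator 4.166.
With shield the two gaps are in series; the resistances add: (1/ε₁+1/ε_s−1)+(1/ε_s+1/ε₂−1) = 8.792+7.707 = 16.50.
Heat-flux ratio q₀/q = 16.50/4.166.

factor ≈ 3.96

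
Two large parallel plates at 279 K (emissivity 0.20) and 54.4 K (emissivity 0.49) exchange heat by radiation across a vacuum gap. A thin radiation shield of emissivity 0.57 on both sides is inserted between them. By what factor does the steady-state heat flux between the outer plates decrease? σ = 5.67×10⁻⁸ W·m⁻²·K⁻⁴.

Without shield: q₀ = σΔ(T⁴)/(1/ε₁+1/ε₂−1) with denominator 6.041.
With shield the two gaps are in series; the resistances add: (1/ε₁+1/ε_s−1)+(1/ε_s+1/ε₂−1) = 5.754+2.795 = 8.550.
Heat-flux ratio q₀/q = 8.550/6.041.

factor ≈ 1.42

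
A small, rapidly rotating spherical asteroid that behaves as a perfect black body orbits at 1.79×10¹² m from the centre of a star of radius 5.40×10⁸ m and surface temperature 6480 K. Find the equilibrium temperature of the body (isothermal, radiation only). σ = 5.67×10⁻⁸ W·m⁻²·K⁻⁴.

The star's surface emits σT_*⁴; at distance d the flux is S = σT_*⁴(R_*/d)².
S = 5.67×10⁻⁸·(6480)⁴·(5.40×10⁸/1.79×10¹²)² = 9.098 W/m².
For an isothermal sphere T⁴ = (1−a)S/(4σ) = 4.012×10⁷ K⁴.

T ≈ 79.6 K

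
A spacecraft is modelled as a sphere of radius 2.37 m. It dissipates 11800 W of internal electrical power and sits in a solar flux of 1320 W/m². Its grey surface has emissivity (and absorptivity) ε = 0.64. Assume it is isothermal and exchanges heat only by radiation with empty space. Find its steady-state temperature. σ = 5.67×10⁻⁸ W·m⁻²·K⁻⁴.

T ≈ 320 K

At steady state, absorbed solar power + internal power = radiated power.
Absorbed: α·S·A_cross = 0.64·1320·17.65 = 14910 W (cross-section πr²).
Total input = 14910 + 11800 = 26710 W.
Radiated: εσ·A_surf·T⁴ with A_surf = 4πr² = 70.58 m².
T⁴ = 26710/(0.64·5.67×10⁻⁸·70.58) = 1.043×10¹⁰ K⁴.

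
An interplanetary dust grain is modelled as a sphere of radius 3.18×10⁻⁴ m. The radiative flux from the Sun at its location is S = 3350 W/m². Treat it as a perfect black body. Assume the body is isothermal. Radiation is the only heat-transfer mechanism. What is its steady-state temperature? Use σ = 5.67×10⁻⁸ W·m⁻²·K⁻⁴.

T ≈ 349 K

At equilibrium, absorbed power = emitted power.
Absorbing cross-section = πr² = 3.177×10⁻⁷ m²; emitting surface = 4πr² = 1.271×10⁻⁶ m² (ratio 4).
S·A_cross = εσ·A_surf·T⁴  ⇒  T⁴ = S/(4σ).
T⁴ = 1.00·3350/(4·5.67×10⁻⁸) = 1.477×10¹⁰ K⁴.
T = (1.477×10¹⁰)^(1/4).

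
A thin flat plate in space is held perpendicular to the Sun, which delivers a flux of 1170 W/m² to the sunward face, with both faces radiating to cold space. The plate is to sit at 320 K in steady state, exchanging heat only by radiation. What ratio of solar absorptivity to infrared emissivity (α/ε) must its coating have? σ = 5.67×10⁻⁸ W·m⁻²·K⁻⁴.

Balance: αS·A = εσ·2A·T⁴ ⇒ α/ε = 2σT⁴/S.
α/ε = 2·5.67×10⁻⁸·(320)⁴/1170 = 2·5.67×10⁻⁸·1.049×10¹⁰/1170.

α/ε ≈ 1.02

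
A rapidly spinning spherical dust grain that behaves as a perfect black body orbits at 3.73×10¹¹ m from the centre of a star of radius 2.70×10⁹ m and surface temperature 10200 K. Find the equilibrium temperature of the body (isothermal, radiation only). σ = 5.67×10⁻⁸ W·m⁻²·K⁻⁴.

T ≈ 614 K

The star's surface emits σT_*⁴; at distance d the flux is S = σT_*⁴(R_*/d)².
S = 5.67×10⁻⁸·(10200)⁴·(2.70×10⁹/3.73×10¹¹)² = 32160 W/m².
For an isothermal sphere T⁴ = (1−a)S/(4σ) = 1.418×10¹¹ K⁴.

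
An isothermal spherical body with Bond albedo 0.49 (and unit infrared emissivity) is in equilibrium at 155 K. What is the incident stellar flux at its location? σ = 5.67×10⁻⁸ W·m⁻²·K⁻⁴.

S ≈ 257 W/m²

(1−a)S·πr² = σ·4πr²·T⁴ ⇒ S = 4σT⁴/(1−a).
S = 4·5.67×10⁻⁸·5.772×10⁸/0.510.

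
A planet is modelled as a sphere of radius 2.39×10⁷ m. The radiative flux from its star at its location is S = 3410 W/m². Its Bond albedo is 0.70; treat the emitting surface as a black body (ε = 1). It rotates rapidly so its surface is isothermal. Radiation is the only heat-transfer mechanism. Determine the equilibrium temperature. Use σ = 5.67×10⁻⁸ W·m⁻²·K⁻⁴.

T ≈ 259 K

At equilibrium, absorbed power = emitted power.
Absorbing cross-section = πr² = 1.795×10¹⁵ m²; emitting surface = 4πr² = 7.178×10¹⁵ m² (ratio 4).
(1−a)S·A_cross = εσ·A_surf·T⁴  ⇒  T⁴ = (1−a)S/(4σ).
T⁴ = 0.300·3410/(4·5.67×10⁻⁸) = 4.511×10⁹ K⁴.
T = (4.511×10⁹)^(1/4).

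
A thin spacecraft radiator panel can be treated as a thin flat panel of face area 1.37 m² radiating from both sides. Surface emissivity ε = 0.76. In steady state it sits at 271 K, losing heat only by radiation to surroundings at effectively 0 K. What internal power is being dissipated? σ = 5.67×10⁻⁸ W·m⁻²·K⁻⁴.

Steady state: P = εσA T⁴.
A = 2·1.37 = 2.740 m²; T⁴ = (271)⁴ = 5.394×10⁹ K⁴.
P = 0.76 × 5.67×10⁻⁸ × 2.740 × 5.394×10⁹.

P ≈ 637 W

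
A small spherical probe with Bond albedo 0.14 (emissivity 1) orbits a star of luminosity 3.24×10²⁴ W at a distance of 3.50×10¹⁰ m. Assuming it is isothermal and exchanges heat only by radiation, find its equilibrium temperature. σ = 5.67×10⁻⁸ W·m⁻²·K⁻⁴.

T ≈ 168 K

First find the stellar flux at distance d: S = L/(4πd²) = 3.24×10²⁴/(4π·(3.50×10¹⁰)²) = 210.5 W/m².
For an isothermal sphere, absorbed (1−a)S·πr² = emitted σ·4πr²·T⁴, so T⁴ = (1−a)S/(4σ).
T⁴ = 0.860·210.5/(4·5.67×10⁻⁸) = 7.981×10⁸ K⁴.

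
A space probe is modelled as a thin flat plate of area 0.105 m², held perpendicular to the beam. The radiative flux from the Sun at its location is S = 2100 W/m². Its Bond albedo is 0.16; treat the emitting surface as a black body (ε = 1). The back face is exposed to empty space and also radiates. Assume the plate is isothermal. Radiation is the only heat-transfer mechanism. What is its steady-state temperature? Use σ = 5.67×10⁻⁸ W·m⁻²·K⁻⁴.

At equilibrium, absorbed power = emitted power.
Absorbing cross-section = A = 0.1050 m²; emitting surface = 2A = 0.2100 m² (ratio 2).
(1−a)S·A_cross = εσ·A_surf·T⁴  ⇒  T⁴ = (1−a)S/(2σ).
T⁴ = 0.840·2100/(2·5.67×10⁻⁸) = 1.556×10¹⁰ K⁴.
T = (1.556×10¹⁰)^(1/4).

T ≈ 353 K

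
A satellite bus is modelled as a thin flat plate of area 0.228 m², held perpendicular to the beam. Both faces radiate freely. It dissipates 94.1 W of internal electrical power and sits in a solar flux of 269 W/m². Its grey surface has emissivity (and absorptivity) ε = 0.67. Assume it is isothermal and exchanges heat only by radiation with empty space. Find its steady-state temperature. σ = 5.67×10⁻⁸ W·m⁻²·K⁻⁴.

At steady state, absorbed solar power + internal power = radiated power.
Absorbed: α·S·A_cross = 0.67·269·0.2280 = 41.09 W (cross-section A).
Total input = 41.09 + 94.1 = 135.2 W.
Radiated: εσ·A_surf·T⁴ with A_surf = 2A = 0.4560 m².
T⁴ = 135.2/(0.67·5.67×10⁻⁸·0.4560) = 7.804×10⁹ K⁴.

T ≈ 297 K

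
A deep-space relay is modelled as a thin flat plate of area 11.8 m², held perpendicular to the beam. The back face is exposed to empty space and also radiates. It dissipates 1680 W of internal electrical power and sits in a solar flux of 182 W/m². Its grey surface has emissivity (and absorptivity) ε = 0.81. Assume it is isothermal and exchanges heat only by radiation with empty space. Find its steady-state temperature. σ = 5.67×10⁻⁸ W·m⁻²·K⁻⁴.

T ≈ 237 K

At steady state, absorbed solar power + internal power = radiated power.
Absorbed: α·S·A_cross = 0.81·182·11.80 = 1740 W (cross-section A).
Total input = 1740 + 1680 = 3420 W.
Radiated: εσ·A_surf·T⁴ with A_surf = 2A = 23.60 m².
T⁴ = 3420/(0.81·5.67×10⁻⁸·23.60) = 3.155×10⁹ K⁴.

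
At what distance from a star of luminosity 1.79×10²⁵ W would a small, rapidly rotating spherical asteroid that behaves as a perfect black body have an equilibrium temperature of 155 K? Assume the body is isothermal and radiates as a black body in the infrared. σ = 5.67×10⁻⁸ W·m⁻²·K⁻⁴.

For an isothermal black-emitting sphere, (1−a)S·πr² = σ·4πr²·T⁴ ⇒ S = 4σT⁴/(1−a).
S = 4·5.67×10⁻⁸·(155)⁴/1.00 = 130.9 W/m².
Flux falls as S = L/(4πd²), so d = √(L/(4πS)) = √(1.79×10²⁵/(4π·130.9)).

d ≈ 1.04×10¹¹ m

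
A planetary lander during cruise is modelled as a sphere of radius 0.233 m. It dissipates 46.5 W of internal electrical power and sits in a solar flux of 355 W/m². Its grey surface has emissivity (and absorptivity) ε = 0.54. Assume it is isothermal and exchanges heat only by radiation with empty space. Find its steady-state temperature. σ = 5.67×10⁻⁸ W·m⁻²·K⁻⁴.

T ≈ 248 K

At steady state, absorbed solar power + internal power = radiated power.
Absorbed: α·S·A_cross = 0.54·355·0.1706 = 32.70 W (cross-section πr²).
Total input = 32.70 + 46.5 = 79.20 W.
Radiated: εσ·A_surf·T⁴ with A_surf = 4πr² = 0.6822 m².
T⁴ = 79.20/(0.54·5.67×10⁻⁸·0.6822) = 3.791×10⁹ K⁴.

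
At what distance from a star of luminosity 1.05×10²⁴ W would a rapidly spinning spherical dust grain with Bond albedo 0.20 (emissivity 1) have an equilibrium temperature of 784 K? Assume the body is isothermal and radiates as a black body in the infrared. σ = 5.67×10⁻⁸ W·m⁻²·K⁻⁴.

d ≈ 8.83×10⁸ m

For an isothermal black-emitting sphere, (1−a)S·πr² = σ·4πr²·T⁴ ⇒ S = 4σT⁴/(1−a).
S = 4·5.67×10⁻⁸·(784)⁴/0.800 = 1.071×10⁵ W/m².
Flux falls as S = L/(4πd²), so d = √(L/(4πS)) = √(1.05×10²⁴/(4π·1.071×10⁵)).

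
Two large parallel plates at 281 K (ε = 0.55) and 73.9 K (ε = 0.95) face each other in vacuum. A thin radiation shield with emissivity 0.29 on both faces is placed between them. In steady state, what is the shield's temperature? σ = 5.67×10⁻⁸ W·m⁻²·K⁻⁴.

T_s ≈ 231 K

In steady state the net flux on the hot side equals that on the cold side.
σ(T₁⁴−T_s⁴)/D₁ = σ(T_s⁴−T₂⁴)/D₂, with D₁ = 1/ε₁+1/ε_s−1 = 4.266, D₂ = 1/ε_s+1/ε₂−1 = 3.501.
Solve for T_s⁴: T_s⁴ = (D₂·T₁⁴ + D₁·T₂⁴)/(D₁+D₂) = 2.827×10⁹ K⁴.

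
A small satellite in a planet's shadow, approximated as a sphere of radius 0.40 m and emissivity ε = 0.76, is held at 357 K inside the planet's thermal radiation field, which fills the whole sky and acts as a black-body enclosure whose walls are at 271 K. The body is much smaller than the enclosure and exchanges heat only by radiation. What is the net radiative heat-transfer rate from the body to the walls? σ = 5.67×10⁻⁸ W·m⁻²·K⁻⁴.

For a small grey body in a large enclosure: P_net = εσA(T_body⁴ − T_wall⁴).
A = 4πr² = 2.011 m²; T_body⁴ − T_wall⁴ = 1.624×10¹⁰ − 5.394×10⁹ = 1.085×10¹⁰ K⁴.
|P_net| = 0.76·5.67×10⁻⁸·2.011·1.085×10¹⁰.

P_net ≈ 940 W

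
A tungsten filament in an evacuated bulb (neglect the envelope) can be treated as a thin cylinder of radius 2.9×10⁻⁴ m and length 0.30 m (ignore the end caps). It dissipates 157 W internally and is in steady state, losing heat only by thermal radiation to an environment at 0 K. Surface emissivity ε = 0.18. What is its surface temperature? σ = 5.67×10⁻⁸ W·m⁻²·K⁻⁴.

T ≈ 2300 K

Steady state: internal power = radiated power, P = εσA T⁴.
Radiating area A = 2πrL = 5.466×10⁻⁴ m².
T⁴ = P/(εσA) = 157/(0.18·5.67×10⁻⁸·5.466×10⁻⁴) = 2.814×10¹³ K⁴.
T = (2.814×10¹³)^(1/4).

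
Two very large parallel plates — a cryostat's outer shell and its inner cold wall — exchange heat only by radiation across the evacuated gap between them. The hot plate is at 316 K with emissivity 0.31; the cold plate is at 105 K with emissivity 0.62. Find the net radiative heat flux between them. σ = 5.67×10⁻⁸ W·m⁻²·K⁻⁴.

For two infinite grey parallel plates, q = σ(T₁⁴ − T₂⁴)/(1/ε₁ + 1/ε₂ − 1).
T₁⁴ − T₂⁴ = 9.971×10⁹ − 1.216×10⁸ = 9.850×10⁹ K⁴.
1/ε₁ + 1/ε₂ − 1 = 3.226 + 1.613 − 1 = 3.839.
q = 5.67×10⁻⁸ × 9.850×10⁹ / 3.839.

q ≈ 145 W/m²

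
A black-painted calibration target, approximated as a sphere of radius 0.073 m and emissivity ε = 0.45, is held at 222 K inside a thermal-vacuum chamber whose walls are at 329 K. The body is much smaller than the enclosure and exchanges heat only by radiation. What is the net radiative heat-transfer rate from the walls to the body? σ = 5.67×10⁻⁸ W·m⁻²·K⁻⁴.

P_net ≈ 15.9 W

For a small grey body in a large enclosure: P_net = εσA(T_body⁴ − T_wall⁴).
A = 4πr² = 0.06697 m²; T_body⁴ − T_wall⁴ = 2.429×10⁹ − 1.172×10¹⁰ = -9.287×10⁹ K⁴.
|P_net| = 0.45·5.67×10⁻⁸·0.06697·9.287×10⁹.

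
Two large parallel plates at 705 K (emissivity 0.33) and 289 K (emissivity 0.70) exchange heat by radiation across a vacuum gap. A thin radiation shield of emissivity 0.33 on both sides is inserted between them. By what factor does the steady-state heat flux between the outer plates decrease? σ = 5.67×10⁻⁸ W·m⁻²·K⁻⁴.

factor ≈ 2.46

Without shield: q₀ = σΔ(T⁴)/(1/ε₁+1/ε₂−1) with denominator 3.459.
With shield the two gaps are in series; the resistances add: (1/ε₁+1/ε_s−1)+(1/ε_s+1/ε₂−1) = 5.061+3.459 = 8.519.
Heat-flux ratio q₀/q = 8.519/3.459.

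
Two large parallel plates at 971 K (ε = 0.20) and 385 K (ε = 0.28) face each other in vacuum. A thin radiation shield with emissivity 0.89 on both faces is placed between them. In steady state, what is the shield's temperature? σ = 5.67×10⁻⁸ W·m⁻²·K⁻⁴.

In steady state the net flux on the hot side equals that on the cold side.
σ(T₁⁴−T_s⁴)/D₁ = σ(T_s⁴−T₂⁴)/D₂, with D₁ = 1/ε₁+1/ε_s−1 = 5.124, D₂ = 1/ε_s+1/ε₂−1 = 3.695.
Solve for T_s⁴: T_s⁴ = (D₂·T₁⁴ + D₁·T₂⁴)/(D₁+D₂) = 3.852×10¹¹ K⁴.

T_s ≈ 788 K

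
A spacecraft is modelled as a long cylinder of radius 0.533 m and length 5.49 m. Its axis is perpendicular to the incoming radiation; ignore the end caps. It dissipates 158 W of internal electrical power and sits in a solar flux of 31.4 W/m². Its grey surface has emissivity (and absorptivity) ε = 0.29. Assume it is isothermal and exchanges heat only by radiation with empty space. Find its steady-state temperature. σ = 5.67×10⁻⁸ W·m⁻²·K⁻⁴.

T ≈ 163 K

At steady state, absorbed solar power + internal power = radiated power.
Absorbed: α·S·A_cross = 0.29·31.4·5.852 = 53.29 W (cross-section 2rL).
Total input = 53.29 + 158 = 211.3 W.
Radiated: εσ·A_surf·T⁴ with A_surf = 2πrL = 18.39 m².
T⁴ = 211.3/(0.29·5.67×10⁻⁸·18.39) = 6.989×10⁸ K⁴.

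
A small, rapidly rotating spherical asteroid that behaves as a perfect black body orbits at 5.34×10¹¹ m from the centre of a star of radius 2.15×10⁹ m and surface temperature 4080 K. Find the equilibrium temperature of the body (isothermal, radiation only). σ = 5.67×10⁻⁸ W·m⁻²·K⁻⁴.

The star's surface emits σT_*⁴; at distance d the flux is S = σT_*⁴(R_*/d)².
S = 5.67×10⁻⁸·(4080)⁴·(2.15×10⁹/5.34×10¹¹)² = 254.7 W/m².
For an isothermal sphere T⁴ = (1−a)S/(4σ) = 1.123×10⁹ K⁴.

T ≈ 183 K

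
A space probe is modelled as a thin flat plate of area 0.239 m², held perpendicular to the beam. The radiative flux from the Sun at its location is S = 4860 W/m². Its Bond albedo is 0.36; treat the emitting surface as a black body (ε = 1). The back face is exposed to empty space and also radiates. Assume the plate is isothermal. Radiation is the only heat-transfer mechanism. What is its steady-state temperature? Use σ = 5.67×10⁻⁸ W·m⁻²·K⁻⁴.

T ≈ 407 K

At equilibrium, absorbed power = emitted power.
Absorbing cross-section = A = 0.2390 m²; emitting surface = 2A = 0.4780 m² (ratio 2).
(1−a)S·A_cross = εσ·A_surf·T⁴  ⇒  T⁴ = (1−a)S/(2σ).
T⁴ = 0.640·4860/(2·5.67×10⁻⁸) = 2.743×10¹⁰ K⁴.
T = (2.743×10¹⁰)^(1/4).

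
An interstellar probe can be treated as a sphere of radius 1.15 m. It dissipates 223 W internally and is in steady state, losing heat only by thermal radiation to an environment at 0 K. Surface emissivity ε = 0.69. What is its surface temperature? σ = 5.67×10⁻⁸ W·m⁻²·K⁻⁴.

T ≈ 136 K

Steady state: internal power = radiated power, P = εσA T⁴.
Radiating area A = 4πr² = 16.62 m².
T⁴ = P/(εσA) = 223/(0.69·5.67×10⁻⁸·16.62) = 3.430×10⁸ K⁴.
T = (3.430×10⁸)^(1/4).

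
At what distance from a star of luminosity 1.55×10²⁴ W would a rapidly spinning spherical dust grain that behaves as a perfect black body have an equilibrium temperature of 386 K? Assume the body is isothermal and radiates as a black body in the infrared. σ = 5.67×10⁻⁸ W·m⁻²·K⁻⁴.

For an isothermal black-emitting sphere, (1−a)S·πr² = σ·4πr²·T⁴ ⇒ S = 4σT⁴/(1−a).
S = 4·5.67×10⁻⁸·(386)⁴/1.00 = 5035 W/m².
Flux falls as S = L/(4πd²), so d = √(L/(4πS)) = √(1.55×10²⁴/(4π·5035)).

d ≈ 4.95×10⁹ m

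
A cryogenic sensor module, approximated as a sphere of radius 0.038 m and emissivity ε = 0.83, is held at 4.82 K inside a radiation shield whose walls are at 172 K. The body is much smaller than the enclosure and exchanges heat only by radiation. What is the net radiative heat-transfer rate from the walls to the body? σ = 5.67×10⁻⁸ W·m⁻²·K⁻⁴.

For a small grey body in a large enclosure: P_net = εσA(T_body⁴ − T_wall⁴).
A = 4πr² = 0.01815 m²; T_body⁴ − T_wall⁴ = 539.7 − 8.752×10⁸ = -8.752×10⁸ K⁴.
|P_net| = 0.83·5.67×10⁻⁸·0.01815·8.752×10⁸.

P_net ≈ 0.747 W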